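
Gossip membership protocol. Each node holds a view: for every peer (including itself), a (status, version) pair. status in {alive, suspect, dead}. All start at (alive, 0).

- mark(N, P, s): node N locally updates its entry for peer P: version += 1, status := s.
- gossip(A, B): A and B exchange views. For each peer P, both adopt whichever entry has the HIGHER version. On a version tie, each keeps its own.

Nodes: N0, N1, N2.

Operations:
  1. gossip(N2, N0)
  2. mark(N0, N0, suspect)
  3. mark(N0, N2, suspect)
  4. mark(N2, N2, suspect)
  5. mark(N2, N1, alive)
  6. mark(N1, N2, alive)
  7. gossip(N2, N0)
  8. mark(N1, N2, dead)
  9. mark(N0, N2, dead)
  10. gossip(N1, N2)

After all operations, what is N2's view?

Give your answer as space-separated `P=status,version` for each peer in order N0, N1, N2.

Answer: N0=suspect,1 N1=alive,1 N2=dead,2

Derivation:
Op 1: gossip N2<->N0 -> N2.N0=(alive,v0) N2.N1=(alive,v0) N2.N2=(alive,v0) | N0.N0=(alive,v0) N0.N1=(alive,v0) N0.N2=(alive,v0)
Op 2: N0 marks N0=suspect -> (suspect,v1)
Op 3: N0 marks N2=suspect -> (suspect,v1)
Op 4: N2 marks N2=suspect -> (suspect,v1)
Op 5: N2 marks N1=alive -> (alive,v1)
Op 6: N1 marks N2=alive -> (alive,v1)
Op 7: gossip N2<->N0 -> N2.N0=(suspect,v1) N2.N1=(alive,v1) N2.N2=(suspect,v1) | N0.N0=(suspect,v1) N0.N1=(alive,v1) N0.N2=(suspect,v1)
Op 8: N1 marks N2=dead -> (dead,v2)
Op 9: N0 marks N2=dead -> (dead,v2)
Op 10: gossip N1<->N2 -> N1.N0=(suspect,v1) N1.N1=(alive,v1) N1.N2=(dead,v2) | N2.N0=(suspect,v1) N2.N1=(alive,v1) N2.N2=(dead,v2)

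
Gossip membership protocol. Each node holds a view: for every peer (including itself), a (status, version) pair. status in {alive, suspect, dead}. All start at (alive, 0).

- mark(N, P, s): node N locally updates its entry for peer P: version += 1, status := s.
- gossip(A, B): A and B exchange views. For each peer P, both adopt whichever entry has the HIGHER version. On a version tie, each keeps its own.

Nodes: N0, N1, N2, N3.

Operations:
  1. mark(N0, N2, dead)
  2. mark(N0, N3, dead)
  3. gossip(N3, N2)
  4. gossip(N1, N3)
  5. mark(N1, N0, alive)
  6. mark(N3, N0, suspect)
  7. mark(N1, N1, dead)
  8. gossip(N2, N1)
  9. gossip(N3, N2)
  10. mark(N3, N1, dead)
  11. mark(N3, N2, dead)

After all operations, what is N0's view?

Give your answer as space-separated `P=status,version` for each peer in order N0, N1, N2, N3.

Op 1: N0 marks N2=dead -> (dead,v1)
Op 2: N0 marks N3=dead -> (dead,v1)
Op 3: gossip N3<->N2 -> N3.N0=(alive,v0) N3.N1=(alive,v0) N3.N2=(alive,v0) N3.N3=(alive,v0) | N2.N0=(alive,v0) N2.N1=(alive,v0) N2.N2=(alive,v0) N2.N3=(alive,v0)
Op 4: gossip N1<->N3 -> N1.N0=(alive,v0) N1.N1=(alive,v0) N1.N2=(alive,v0) N1.N3=(alive,v0) | N3.N0=(alive,v0) N3.N1=(alive,v0) N3.N2=(alive,v0) N3.N3=(alive,v0)
Op 5: N1 marks N0=alive -> (alive,v1)
Op 6: N3 marks N0=suspect -> (suspect,v1)
Op 7: N1 marks N1=dead -> (dead,v1)
Op 8: gossip N2<->N1 -> N2.N0=(alive,v1) N2.N1=(dead,v1) N2.N2=(alive,v0) N2.N3=(alive,v0) | N1.N0=(alive,v1) N1.N1=(dead,v1) N1.N2=(alive,v0) N1.N3=(alive,v0)
Op 9: gossip N3<->N2 -> N3.N0=(suspect,v1) N3.N1=(dead,v1) N3.N2=(alive,v0) N3.N3=(alive,v0) | N2.N0=(alive,v1) N2.N1=(dead,v1) N2.N2=(alive,v0) N2.N3=(alive,v0)
Op 10: N3 marks N1=dead -> (dead,v2)
Op 11: N3 marks N2=dead -> (dead,v1)

Answer: N0=alive,0 N1=alive,0 N2=dead,1 N3=dead,1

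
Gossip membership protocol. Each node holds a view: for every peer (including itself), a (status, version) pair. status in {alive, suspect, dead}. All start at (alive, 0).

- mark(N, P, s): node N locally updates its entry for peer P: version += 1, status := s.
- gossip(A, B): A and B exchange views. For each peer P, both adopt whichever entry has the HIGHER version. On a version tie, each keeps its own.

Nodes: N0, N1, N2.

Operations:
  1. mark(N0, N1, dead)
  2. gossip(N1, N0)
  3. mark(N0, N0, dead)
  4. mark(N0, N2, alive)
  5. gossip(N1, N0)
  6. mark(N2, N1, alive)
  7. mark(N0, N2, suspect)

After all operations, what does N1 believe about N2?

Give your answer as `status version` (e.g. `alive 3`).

Op 1: N0 marks N1=dead -> (dead,v1)
Op 2: gossip N1<->N0 -> N1.N0=(alive,v0) N1.N1=(dead,v1) N1.N2=(alive,v0) | N0.N0=(alive,v0) N0.N1=(dead,v1) N0.N2=(alive,v0)
Op 3: N0 marks N0=dead -> (dead,v1)
Op 4: N0 marks N2=alive -> (alive,v1)
Op 5: gossip N1<->N0 -> N1.N0=(dead,v1) N1.N1=(dead,v1) N1.N2=(alive,v1) | N0.N0=(dead,v1) N0.N1=(dead,v1) N0.N2=(alive,v1)
Op 6: N2 marks N1=alive -> (alive,v1)
Op 7: N0 marks N2=suspect -> (suspect,v2)

Answer: alive 1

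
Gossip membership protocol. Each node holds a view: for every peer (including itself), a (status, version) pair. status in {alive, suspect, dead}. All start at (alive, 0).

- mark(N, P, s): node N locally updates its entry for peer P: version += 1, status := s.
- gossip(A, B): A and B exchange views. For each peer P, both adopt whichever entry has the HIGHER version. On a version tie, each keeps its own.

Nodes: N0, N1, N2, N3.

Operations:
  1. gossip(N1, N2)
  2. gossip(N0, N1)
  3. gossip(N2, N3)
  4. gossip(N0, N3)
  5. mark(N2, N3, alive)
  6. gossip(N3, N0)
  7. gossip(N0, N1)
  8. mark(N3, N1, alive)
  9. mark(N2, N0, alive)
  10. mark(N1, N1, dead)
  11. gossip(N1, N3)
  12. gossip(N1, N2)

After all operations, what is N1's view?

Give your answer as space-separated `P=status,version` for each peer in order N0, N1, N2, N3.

Op 1: gossip N1<->N2 -> N1.N0=(alive,v0) N1.N1=(alive,v0) N1.N2=(alive,v0) N1.N3=(alive,v0) | N2.N0=(alive,v0) N2.N1=(alive,v0) N2.N2=(alive,v0) N2.N3=(alive,v0)
Op 2: gossip N0<->N1 -> N0.N0=(alive,v0) N0.N1=(alive,v0) N0.N2=(alive,v0) N0.N3=(alive,v0) | N1.N0=(alive,v0) N1.N1=(alive,v0) N1.N2=(alive,v0) N1.N3=(alive,v0)
Op 3: gossip N2<->N3 -> N2.N0=(alive,v0) N2.N1=(alive,v0) N2.N2=(alive,v0) N2.N3=(alive,v0) | N3.N0=(alive,v0) N3.N1=(alive,v0) N3.N2=(alive,v0) N3.N3=(alive,v0)
Op 4: gossip N0<->N3 -> N0.N0=(alive,v0) N0.N1=(alive,v0) N0.N2=(alive,v0) N0.N3=(alive,v0) | N3.N0=(alive,v0) N3.N1=(alive,v0) N3.N2=(alive,v0) N3.N3=(alive,v0)
Op 5: N2 marks N3=alive -> (alive,v1)
Op 6: gossip N3<->N0 -> N3.N0=(alive,v0) N3.N1=(alive,v0) N3.N2=(alive,v0) N3.N3=(alive,v0) | N0.N0=(alive,v0) N0.N1=(alive,v0) N0.N2=(alive,v0) N0.N3=(alive,v0)
Op 7: gossip N0<->N1 -> N0.N0=(alive,v0) N0.N1=(alive,v0) N0.N2=(alive,v0) N0.N3=(alive,v0) | N1.N0=(alive,v0) N1.N1=(alive,v0) N1.N2=(alive,v0) N1.N3=(alive,v0)
Op 8: N3 marks N1=alive -> (alive,v1)
Op 9: N2 marks N0=alive -> (alive,v1)
Op 10: N1 marks N1=dead -> (dead,v1)
Op 11: gossip N1<->N3 -> N1.N0=(alive,v0) N1.N1=(dead,v1) N1.N2=(alive,v0) N1.N3=(alive,v0) | N3.N0=(alive,v0) N3.N1=(alive,v1) N3.N2=(alive,v0) N3.N3=(alive,v0)
Op 12: gossip N1<->N2 -> N1.N0=(alive,v1) N1.N1=(dead,v1) N1.N2=(alive,v0) N1.N3=(alive,v1) | N2.N0=(alive,v1) N2.N1=(dead,v1) N2.N2=(alive,v0) N2.N3=(alive,v1)

Answer: N0=alive,1 N1=dead,1 N2=alive,0 N3=alive,1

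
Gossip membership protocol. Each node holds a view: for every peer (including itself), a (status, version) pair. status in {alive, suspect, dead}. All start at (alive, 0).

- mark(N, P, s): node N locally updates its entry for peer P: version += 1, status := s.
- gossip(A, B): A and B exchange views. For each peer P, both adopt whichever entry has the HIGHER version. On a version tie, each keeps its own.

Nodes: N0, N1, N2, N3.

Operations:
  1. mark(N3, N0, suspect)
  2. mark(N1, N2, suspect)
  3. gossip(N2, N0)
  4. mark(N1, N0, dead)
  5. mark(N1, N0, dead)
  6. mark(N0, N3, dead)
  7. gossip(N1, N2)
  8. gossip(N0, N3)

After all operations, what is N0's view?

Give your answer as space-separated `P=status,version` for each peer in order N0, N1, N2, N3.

Answer: N0=suspect,1 N1=alive,0 N2=alive,0 N3=dead,1

Derivation:
Op 1: N3 marks N0=suspect -> (suspect,v1)
Op 2: N1 marks N2=suspect -> (suspect,v1)
Op 3: gossip N2<->N0 -> N2.N0=(alive,v0) N2.N1=(alive,v0) N2.N2=(alive,v0) N2.N3=(alive,v0) | N0.N0=(alive,v0) N0.N1=(alive,v0) N0.N2=(alive,v0) N0.N3=(alive,v0)
Op 4: N1 marks N0=dead -> (dead,v1)
Op 5: N1 marks N0=dead -> (dead,v2)
Op 6: N0 marks N3=dead -> (dead,v1)
Op 7: gossip N1<->N2 -> N1.N0=(dead,v2) N1.N1=(alive,v0) N1.N2=(suspect,v1) N1.N3=(alive,v0) | N2.N0=(dead,v2) N2.N1=(alive,v0) N2.N2=(suspect,v1) N2.N3=(alive,v0)
Op 8: gossip N0<->N3 -> N0.N0=(suspect,v1) N0.N1=(alive,v0) N0.N2=(alive,v0) N0.N3=(dead,v1) | N3.N0=(suspect,v1) N3.N1=(alive,v0) N3.N2=(alive,v0) N3.N3=(dead,v1)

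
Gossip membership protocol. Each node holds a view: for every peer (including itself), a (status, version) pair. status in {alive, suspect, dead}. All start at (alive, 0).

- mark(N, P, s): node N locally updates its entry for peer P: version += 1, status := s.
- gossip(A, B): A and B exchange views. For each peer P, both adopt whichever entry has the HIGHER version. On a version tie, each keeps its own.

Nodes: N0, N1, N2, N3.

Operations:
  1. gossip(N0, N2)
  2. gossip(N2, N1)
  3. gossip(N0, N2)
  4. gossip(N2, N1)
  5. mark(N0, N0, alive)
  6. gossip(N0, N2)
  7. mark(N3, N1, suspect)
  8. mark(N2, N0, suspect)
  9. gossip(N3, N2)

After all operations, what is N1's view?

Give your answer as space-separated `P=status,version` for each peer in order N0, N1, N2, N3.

Answer: N0=alive,0 N1=alive,0 N2=alive,0 N3=alive,0

Derivation:
Op 1: gossip N0<->N2 -> N0.N0=(alive,v0) N0.N1=(alive,v0) N0.N2=(alive,v0) N0.N3=(alive,v0) | N2.N0=(alive,v0) N2.N1=(alive,v0) N2.N2=(alive,v0) N2.N3=(alive,v0)
Op 2: gossip N2<->N1 -> N2.N0=(alive,v0) N2.N1=(alive,v0) N2.N2=(alive,v0) N2.N3=(alive,v0) | N1.N0=(alive,v0) N1.N1=(alive,v0) N1.N2=(alive,v0) N1.N3=(alive,v0)
Op 3: gossip N0<->N2 -> N0.N0=(alive,v0) N0.N1=(alive,v0) N0.N2=(alive,v0) N0.N3=(alive,v0) | N2.N0=(alive,v0) N2.N1=(alive,v0) N2.N2=(alive,v0) N2.N3=(alive,v0)
Op 4: gossip N2<->N1 -> N2.N0=(alive,v0) N2.N1=(alive,v0) N2.N2=(alive,v0) N2.N3=(alive,v0) | N1.N0=(alive,v0) N1.N1=(alive,v0) N1.N2=(alive,v0) N1.N3=(alive,v0)
Op 5: N0 marks N0=alive -> (alive,v1)
Op 6: gossip N0<->N2 -> N0.N0=(alive,v1) N0.N1=(alive,v0) N0.N2=(alive,v0) N0.N3=(alive,v0) | N2.N0=(alive,v1) N2.N1=(alive,v0) N2.N2=(alive,v0) N2.N3=(alive,v0)
Op 7: N3 marks N1=suspect -> (suspect,v1)
Op 8: N2 marks N0=suspect -> (suspect,v2)
Op 9: gossip N3<->N2 -> N3.N0=(suspect,v2) N3.N1=(suspect,v1) N3.N2=(alive,v0) N3.N3=(alive,v0) | N2.N0=(suspect,v2) N2.N1=(suspect,v1) N2.N2=(alive,v0) N2.N3=(alive,v0)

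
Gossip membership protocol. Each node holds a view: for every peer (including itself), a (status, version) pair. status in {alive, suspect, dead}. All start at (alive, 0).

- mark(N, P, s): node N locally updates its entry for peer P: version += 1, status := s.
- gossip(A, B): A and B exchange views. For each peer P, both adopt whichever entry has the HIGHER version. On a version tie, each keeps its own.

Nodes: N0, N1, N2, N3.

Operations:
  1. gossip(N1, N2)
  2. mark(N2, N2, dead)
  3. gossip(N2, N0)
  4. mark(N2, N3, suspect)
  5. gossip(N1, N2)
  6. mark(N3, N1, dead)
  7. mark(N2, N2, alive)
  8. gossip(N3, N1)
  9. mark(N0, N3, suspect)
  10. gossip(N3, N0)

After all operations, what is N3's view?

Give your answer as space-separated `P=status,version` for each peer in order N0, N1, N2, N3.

Op 1: gossip N1<->N2 -> N1.N0=(alive,v0) N1.N1=(alive,v0) N1.N2=(alive,v0) N1.N3=(alive,v0) | N2.N0=(alive,v0) N2.N1=(alive,v0) N2.N2=(alive,v0) N2.N3=(alive,v0)
Op 2: N2 marks N2=dead -> (dead,v1)
Op 3: gossip N2<->N0 -> N2.N0=(alive,v0) N2.N1=(alive,v0) N2.N2=(dead,v1) N2.N3=(alive,v0) | N0.N0=(alive,v0) N0.N1=(alive,v0) N0.N2=(dead,v1) N0.N3=(alive,v0)
Op 4: N2 marks N3=suspect -> (suspect,v1)
Op 5: gossip N1<->N2 -> N1.N0=(alive,v0) N1.N1=(alive,v0) N1.N2=(dead,v1) N1.N3=(suspect,v1) | N2.N0=(alive,v0) N2.N1=(alive,v0) N2.N2=(dead,v1) N2.N3=(suspect,v1)
Op 6: N3 marks N1=dead -> (dead,v1)
Op 7: N2 marks N2=alive -> (alive,v2)
Op 8: gossip N3<->N1 -> N3.N0=(alive,v0) N3.N1=(dead,v1) N3.N2=(dead,v1) N3.N3=(suspect,v1) | N1.N0=(alive,v0) N1.N1=(dead,v1) N1.N2=(dead,v1) N1.N3=(suspect,v1)
Op 9: N0 marks N3=suspect -> (suspect,v1)
Op 10: gossip N3<->N0 -> N3.N0=(alive,v0) N3.N1=(dead,v1) N3.N2=(dead,v1) N3.N3=(suspect,v1) | N0.N0=(alive,v0) N0.N1=(dead,v1) N0.N2=(dead,v1) N0.N3=(suspect,v1)

Answer: N0=alive,0 N1=dead,1 N2=dead,1 N3=suspect,1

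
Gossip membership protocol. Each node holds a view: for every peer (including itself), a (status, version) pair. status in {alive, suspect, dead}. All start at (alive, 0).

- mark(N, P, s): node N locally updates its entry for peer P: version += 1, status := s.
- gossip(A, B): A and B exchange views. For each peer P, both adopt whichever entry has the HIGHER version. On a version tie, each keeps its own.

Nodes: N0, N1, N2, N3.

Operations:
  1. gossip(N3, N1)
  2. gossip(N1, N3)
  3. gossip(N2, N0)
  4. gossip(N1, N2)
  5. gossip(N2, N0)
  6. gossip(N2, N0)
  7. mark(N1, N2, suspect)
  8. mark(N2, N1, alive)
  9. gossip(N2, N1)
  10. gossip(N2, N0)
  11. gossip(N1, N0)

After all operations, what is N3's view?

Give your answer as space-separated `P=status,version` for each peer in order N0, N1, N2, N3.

Answer: N0=alive,0 N1=alive,0 N2=alive,0 N3=alive,0

Derivation:
Op 1: gossip N3<->N1 -> N3.N0=(alive,v0) N3.N1=(alive,v0) N3.N2=(alive,v0) N3.N3=(alive,v0) | N1.N0=(alive,v0) N1.N1=(alive,v0) N1.N2=(alive,v0) N1.N3=(alive,v0)
Op 2: gossip N1<->N3 -> N1.N0=(alive,v0) N1.N1=(alive,v0) N1.N2=(alive,v0) N1.N3=(alive,v0) | N3.N0=(alive,v0) N3.N1=(alive,v0) N3.N2=(alive,v0) N3.N3=(alive,v0)
Op 3: gossip N2<->N0 -> N2.N0=(alive,v0) N2.N1=(alive,v0) N2.N2=(alive,v0) N2.N3=(alive,v0) | N0.N0=(alive,v0) N0.N1=(alive,v0) N0.N2=(alive,v0) N0.N3=(alive,v0)
Op 4: gossip N1<->N2 -> N1.N0=(alive,v0) N1.N1=(alive,v0) N1.N2=(alive,v0) N1.N3=(alive,v0) | N2.N0=(alive,v0) N2.N1=(alive,v0) N2.N2=(alive,v0) N2.N3=(alive,v0)
Op 5: gossip N2<->N0 -> N2.N0=(alive,v0) N2.N1=(alive,v0) N2.N2=(alive,v0) N2.N3=(alive,v0) | N0.N0=(alive,v0) N0.N1=(alive,v0) N0.N2=(alive,v0) N0.N3=(alive,v0)
Op 6: gossip N2<->N0 -> N2.N0=(alive,v0) N2.N1=(alive,v0) N2.N2=(alive,v0) N2.N3=(alive,v0) | N0.N0=(alive,v0) N0.N1=(alive,v0) N0.N2=(alive,v0) N0.N3=(alive,v0)
Op 7: N1 marks N2=suspect -> (suspect,v1)
Op 8: N2 marks N1=alive -> (alive,v1)
Op 9: gossip N2<->N1 -> N2.N0=(alive,v0) N2.N1=(alive,v1) N2.N2=(suspect,v1) N2.N3=(alive,v0) | N1.N0=(alive,v0) N1.N1=(alive,v1) N1.N2=(suspect,v1) N1.N3=(alive,v0)
Op 10: gossip N2<->N0 -> N2.N0=(alive,v0) N2.N1=(alive,v1) N2.N2=(suspect,v1) N2.N3=(alive,v0) | N0.N0=(alive,v0) N0.N1=(alive,v1) N0.N2=(suspect,v1) N0.N3=(alive,v0)
Op 11: gossip N1<->N0 -> N1.N0=(alive,v0) N1.N1=(alive,v1) N1.N2=(suspect,v1) N1.N3=(alive,v0) | N0.N0=(alive,v0) N0.N1=(alive,v1) N0.N2=(suspect,v1) N0.N3=(alive,v0)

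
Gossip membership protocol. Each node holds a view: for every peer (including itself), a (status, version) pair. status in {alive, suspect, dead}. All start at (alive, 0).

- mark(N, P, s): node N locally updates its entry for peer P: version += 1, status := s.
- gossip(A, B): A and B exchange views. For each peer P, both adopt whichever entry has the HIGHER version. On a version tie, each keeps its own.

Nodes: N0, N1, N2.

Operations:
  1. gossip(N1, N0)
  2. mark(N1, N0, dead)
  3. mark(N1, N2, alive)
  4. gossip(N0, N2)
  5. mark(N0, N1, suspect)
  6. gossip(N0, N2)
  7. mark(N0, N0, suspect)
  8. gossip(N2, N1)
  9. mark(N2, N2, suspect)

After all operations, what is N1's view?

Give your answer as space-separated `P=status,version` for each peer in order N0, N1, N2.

Op 1: gossip N1<->N0 -> N1.N0=(alive,v0) N1.N1=(alive,v0) N1.N2=(alive,v0) | N0.N0=(alive,v0) N0.N1=(alive,v0) N0.N2=(alive,v0)
Op 2: N1 marks N0=dead -> (dead,v1)
Op 3: N1 marks N2=alive -> (alive,v1)
Op 4: gossip N0<->N2 -> N0.N0=(alive,v0) N0.N1=(alive,v0) N0.N2=(alive,v0) | N2.N0=(alive,v0) N2.N1=(alive,v0) N2.N2=(alive,v0)
Op 5: N0 marks N1=suspect -> (suspect,v1)
Op 6: gossip N0<->N2 -> N0.N0=(alive,v0) N0.N1=(suspect,v1) N0.N2=(alive,v0) | N2.N0=(alive,v0) N2.N1=(suspect,v1) N2.N2=(alive,v0)
Op 7: N0 marks N0=suspect -> (suspect,v1)
Op 8: gossip N2<->N1 -> N2.N0=(dead,v1) N2.N1=(suspect,v1) N2.N2=(alive,v1) | N1.N0=(dead,v1) N1.N1=(suspect,v1) N1.N2=(alive,v1)
Op 9: N2 marks N2=suspect -> (suspect,v2)

Answer: N0=dead,1 N1=suspect,1 N2=alive,1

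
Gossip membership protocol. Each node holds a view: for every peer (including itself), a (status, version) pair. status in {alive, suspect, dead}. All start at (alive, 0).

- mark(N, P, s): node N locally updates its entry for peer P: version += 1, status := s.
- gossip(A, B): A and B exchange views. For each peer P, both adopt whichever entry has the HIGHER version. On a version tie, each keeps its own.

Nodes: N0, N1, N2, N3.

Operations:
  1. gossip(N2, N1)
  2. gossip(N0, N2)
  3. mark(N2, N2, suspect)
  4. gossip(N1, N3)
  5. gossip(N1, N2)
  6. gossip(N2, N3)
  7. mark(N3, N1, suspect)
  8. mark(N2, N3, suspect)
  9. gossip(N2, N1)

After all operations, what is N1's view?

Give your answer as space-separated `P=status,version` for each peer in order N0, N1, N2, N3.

Answer: N0=alive,0 N1=alive,0 N2=suspect,1 N3=suspect,1

Derivation:
Op 1: gossip N2<->N1 -> N2.N0=(alive,v0) N2.N1=(alive,v0) N2.N2=(alive,v0) N2.N3=(alive,v0) | N1.N0=(alive,v0) N1.N1=(alive,v0) N1.N2=(alive,v0) N1.N3=(alive,v0)
Op 2: gossip N0<->N2 -> N0.N0=(alive,v0) N0.N1=(alive,v0) N0.N2=(alive,v0) N0.N3=(alive,v0) | N2.N0=(alive,v0) N2.N1=(alive,v0) N2.N2=(alive,v0) N2.N3=(alive,v0)
Op 3: N2 marks N2=suspect -> (suspect,v1)
Op 4: gossip N1<->N3 -> N1.N0=(alive,v0) N1.N1=(alive,v0) N1.N2=(alive,v0) N1.N3=(alive,v0) | N3.N0=(alive,v0) N3.N1=(alive,v0) N3.N2=(alive,v0) N3.N3=(alive,v0)
Op 5: gossip N1<->N2 -> N1.N0=(alive,v0) N1.N1=(alive,v0) N1.N2=(suspect,v1) N1.N3=(alive,v0) | N2.N0=(alive,v0) N2.N1=(alive,v0) N2.N2=(suspect,v1) N2.N3=(alive,v0)
Op 6: gossip N2<->N3 -> N2.N0=(alive,v0) N2.N1=(alive,v0) N2.N2=(suspect,v1) N2.N3=(alive,v0) | N3.N0=(alive,v0) N3.N1=(alive,v0) N3.N2=(suspect,v1) N3.N3=(alive,v0)
Op 7: N3 marks N1=suspect -> (suspect,v1)
Op 8: N2 marks N3=suspect -> (suspect,v1)
Op 9: gossip N2<->N1 -> N2.N0=(alive,v0) N2.N1=(alive,v0) N2.N2=(suspect,v1) N2.N3=(suspect,v1) | N1.N0=(alive,v0) N1.N1=(alive,v0) N1.N2=(suspect,v1) N1.N3=(suspect,v1)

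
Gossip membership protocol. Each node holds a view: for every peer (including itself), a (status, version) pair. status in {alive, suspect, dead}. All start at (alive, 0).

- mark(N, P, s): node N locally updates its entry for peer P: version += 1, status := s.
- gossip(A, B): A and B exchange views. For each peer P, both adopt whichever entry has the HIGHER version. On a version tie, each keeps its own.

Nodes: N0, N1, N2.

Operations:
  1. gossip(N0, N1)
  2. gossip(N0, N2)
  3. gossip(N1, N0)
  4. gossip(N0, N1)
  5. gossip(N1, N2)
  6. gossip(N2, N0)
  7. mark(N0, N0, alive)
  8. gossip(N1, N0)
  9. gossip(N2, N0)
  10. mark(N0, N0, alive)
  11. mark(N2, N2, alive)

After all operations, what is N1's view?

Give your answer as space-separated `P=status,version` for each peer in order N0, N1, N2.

Answer: N0=alive,1 N1=alive,0 N2=alive,0

Derivation:
Op 1: gossip N0<->N1 -> N0.N0=(alive,v0) N0.N1=(alive,v0) N0.N2=(alive,v0) | N1.N0=(alive,v0) N1.N1=(alive,v0) N1.N2=(alive,v0)
Op 2: gossip N0<->N2 -> N0.N0=(alive,v0) N0.N1=(alive,v0) N0.N2=(alive,v0) | N2.N0=(alive,v0) N2.N1=(alive,v0) N2.N2=(alive,v0)
Op 3: gossip N1<->N0 -> N1.N0=(alive,v0) N1.N1=(alive,v0) N1.N2=(alive,v0) | N0.N0=(alive,v0) N0.N1=(alive,v0) N0.N2=(alive,v0)
Op 4: gossip N0<->N1 -> N0.N0=(alive,v0) N0.N1=(alive,v0) N0.N2=(alive,v0) | N1.N0=(alive,v0) N1.N1=(alive,v0) N1.N2=(alive,v0)
Op 5: gossip N1<->N2 -> N1.N0=(alive,v0) N1.N1=(alive,v0) N1.N2=(alive,v0) | N2.N0=(alive,v0) N2.N1=(alive,v0) N2.N2=(alive,v0)
Op 6: gossip N2<->N0 -> N2.N0=(alive,v0) N2.N1=(alive,v0) N2.N2=(alive,v0) | N0.N0=(alive,v0) N0.N1=(alive,v0) N0.N2=(alive,v0)
Op 7: N0 marks N0=alive -> (alive,v1)
Op 8: gossip N1<->N0 -> N1.N0=(alive,v1) N1.N1=(alive,v0) N1.N2=(alive,v0) | N0.N0=(alive,v1) N0.N1=(alive,v0) N0.N2=(alive,v0)
Op 9: gossip N2<->N0 -> N2.N0=(alive,v1) N2.N1=(alive,v0) N2.N2=(alive,v0) | N0.N0=(alive,v1) N0.N1=(alive,v0) N0.N2=(alive,v0)
Op 10: N0 marks N0=alive -> (alive,v2)
Op 11: N2 marks N2=alive -> (alive,v1)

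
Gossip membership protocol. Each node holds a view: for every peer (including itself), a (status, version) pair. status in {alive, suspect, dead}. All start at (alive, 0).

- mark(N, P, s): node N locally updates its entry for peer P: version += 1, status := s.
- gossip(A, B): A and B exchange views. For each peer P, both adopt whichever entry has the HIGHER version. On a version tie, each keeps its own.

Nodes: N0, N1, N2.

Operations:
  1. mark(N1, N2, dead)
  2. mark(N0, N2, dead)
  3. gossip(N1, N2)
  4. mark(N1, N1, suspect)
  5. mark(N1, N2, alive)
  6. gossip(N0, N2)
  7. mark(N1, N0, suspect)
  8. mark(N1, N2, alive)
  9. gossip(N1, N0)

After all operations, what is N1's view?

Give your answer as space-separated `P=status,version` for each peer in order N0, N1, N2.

Answer: N0=suspect,1 N1=suspect,1 N2=alive,3

Derivation:
Op 1: N1 marks N2=dead -> (dead,v1)
Op 2: N0 marks N2=dead -> (dead,v1)
Op 3: gossip N1<->N2 -> N1.N0=(alive,v0) N1.N1=(alive,v0) N1.N2=(dead,v1) | N2.N0=(alive,v0) N2.N1=(alive,v0) N2.N2=(dead,v1)
Op 4: N1 marks N1=suspect -> (suspect,v1)
Op 5: N1 marks N2=alive -> (alive,v2)
Op 6: gossip N0<->N2 -> N0.N0=(alive,v0) N0.N1=(alive,v0) N0.N2=(dead,v1) | N2.N0=(alive,v0) N2.N1=(alive,v0) N2.N2=(dead,v1)
Op 7: N1 marks N0=suspect -> (suspect,v1)
Op 8: N1 marks N2=alive -> (alive,v3)
Op 9: gossip N1<->N0 -> N1.N0=(suspect,v1) N1.N1=(suspect,v1) N1.N2=(alive,v3) | N0.N0=(suspect,v1) N0.N1=(suspect,v1) N0.N2=(alive,v3)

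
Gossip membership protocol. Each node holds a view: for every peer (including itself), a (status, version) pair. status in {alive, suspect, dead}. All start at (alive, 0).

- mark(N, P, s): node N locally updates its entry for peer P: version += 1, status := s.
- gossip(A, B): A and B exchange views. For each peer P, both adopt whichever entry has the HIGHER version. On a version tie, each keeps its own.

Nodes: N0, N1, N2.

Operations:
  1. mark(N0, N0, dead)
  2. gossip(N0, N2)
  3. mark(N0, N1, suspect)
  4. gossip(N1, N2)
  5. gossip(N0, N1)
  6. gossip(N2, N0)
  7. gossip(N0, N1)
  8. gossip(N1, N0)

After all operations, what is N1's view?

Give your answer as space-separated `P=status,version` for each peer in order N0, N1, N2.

Answer: N0=dead,1 N1=suspect,1 N2=alive,0

Derivation:
Op 1: N0 marks N0=dead -> (dead,v1)
Op 2: gossip N0<->N2 -> N0.N0=(dead,v1) N0.N1=(alive,v0) N0.N2=(alive,v0) | N2.N0=(dead,v1) N2.N1=(alive,v0) N2.N2=(alive,v0)
Op 3: N0 marks N1=suspect -> (suspect,v1)
Op 4: gossip N1<->N2 -> N1.N0=(dead,v1) N1.N1=(alive,v0) N1.N2=(alive,v0) | N2.N0=(dead,v1) N2.N1=(alive,v0) N2.N2=(alive,v0)
Op 5: gossip N0<->N1 -> N0.N0=(dead,v1) N0.N1=(suspect,v1) N0.N2=(alive,v0) | N1.N0=(dead,v1) N1.N1=(suspect,v1) N1.N2=(alive,v0)
Op 6: gossip N2<->N0 -> N2.N0=(dead,v1) N2.N1=(suspect,v1) N2.N2=(alive,v0) | N0.N0=(dead,v1) N0.N1=(suspect,v1) N0.N2=(alive,v0)
Op 7: gossip N0<->N1 -> N0.N0=(dead,v1) N0.N1=(suspect,v1) N0.N2=(alive,v0) | N1.N0=(dead,v1) N1.N1=(suspect,v1) N1.N2=(alive,v0)
Op 8: gossip N1<->N0 -> N1.N0=(dead,v1) N1.N1=(suspect,v1) N1.N2=(alive,v0) | N0.N0=(dead,v1) N0.N1=(suspect,v1) N0.N2=(alive,v0)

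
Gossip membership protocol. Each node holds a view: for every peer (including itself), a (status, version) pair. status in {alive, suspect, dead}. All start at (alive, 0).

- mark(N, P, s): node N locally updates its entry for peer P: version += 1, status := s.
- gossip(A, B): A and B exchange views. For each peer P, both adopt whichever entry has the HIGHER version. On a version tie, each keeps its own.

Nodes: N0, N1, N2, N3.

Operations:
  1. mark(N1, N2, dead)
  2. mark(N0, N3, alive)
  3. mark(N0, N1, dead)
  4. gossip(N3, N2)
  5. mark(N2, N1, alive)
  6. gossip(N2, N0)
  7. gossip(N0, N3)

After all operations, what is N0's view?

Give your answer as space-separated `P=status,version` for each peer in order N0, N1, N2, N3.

Answer: N0=alive,0 N1=dead,1 N2=alive,0 N3=alive,1

Derivation:
Op 1: N1 marks N2=dead -> (dead,v1)
Op 2: N0 marks N3=alive -> (alive,v1)
Op 3: N0 marks N1=dead -> (dead,v1)
Op 4: gossip N3<->N2 -> N3.N0=(alive,v0) N3.N1=(alive,v0) N3.N2=(alive,v0) N3.N3=(alive,v0) | N2.N0=(alive,v0) N2.N1=(alive,v0) N2.N2=(alive,v0) N2.N3=(alive,v0)
Op 5: N2 marks N1=alive -> (alive,v1)
Op 6: gossip N2<->N0 -> N2.N0=(alive,v0) N2.N1=(alive,v1) N2.N2=(alive,v0) N2.N3=(alive,v1) | N0.N0=(alive,v0) N0.N1=(dead,v1) N0.N2=(alive,v0) N0.N3=(alive,v1)
Op 7: gossip N0<->N3 -> N0.N0=(alive,v0) N0.N1=(dead,v1) N0.N2=(alive,v0) N0.N3=(alive,v1) | N3.N0=(alive,v0) N3.N1=(dead,v1) N3.N2=(alive,v0) N3.N3=(alive,v1)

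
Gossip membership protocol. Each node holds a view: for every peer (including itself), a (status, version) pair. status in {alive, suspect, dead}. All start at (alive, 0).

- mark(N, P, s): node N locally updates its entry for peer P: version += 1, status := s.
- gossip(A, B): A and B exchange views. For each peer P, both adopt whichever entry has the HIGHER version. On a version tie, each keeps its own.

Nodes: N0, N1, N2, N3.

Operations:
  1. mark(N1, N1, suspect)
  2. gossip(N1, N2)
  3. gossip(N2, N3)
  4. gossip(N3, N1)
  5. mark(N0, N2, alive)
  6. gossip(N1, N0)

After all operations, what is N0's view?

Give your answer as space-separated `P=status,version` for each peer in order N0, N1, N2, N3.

Answer: N0=alive,0 N1=suspect,1 N2=alive,1 N3=alive,0

Derivation:
Op 1: N1 marks N1=suspect -> (suspect,v1)
Op 2: gossip N1<->N2 -> N1.N0=(alive,v0) N1.N1=(suspect,v1) N1.N2=(alive,v0) N1.N3=(alive,v0) | N2.N0=(alive,v0) N2.N1=(suspect,v1) N2.N2=(alive,v0) N2.N3=(alive,v0)
Op 3: gossip N2<->N3 -> N2.N0=(alive,v0) N2.N1=(suspect,v1) N2.N2=(alive,v0) N2.N3=(alive,v0) | N3.N0=(alive,v0) N3.N1=(suspect,v1) N3.N2=(alive,v0) N3.N3=(alive,v0)
Op 4: gossip N3<->N1 -> N3.N0=(alive,v0) N3.N1=(suspect,v1) N3.N2=(alive,v0) N3.N3=(alive,v0) | N1.N0=(alive,v0) N1.N1=(suspect,v1) N1.N2=(alive,v0) N1.N3=(alive,v0)
Op 5: N0 marks N2=alive -> (alive,v1)
Op 6: gossip N1<->N0 -> N1.N0=(alive,v0) N1.N1=(suspect,v1) N1.N2=(alive,v1) N1.N3=(alive,v0) | N0.N0=(alive,v0) N0.N1=(suspect,v1) N0.N2=(alive,v1) N0.N3=(alive,v0)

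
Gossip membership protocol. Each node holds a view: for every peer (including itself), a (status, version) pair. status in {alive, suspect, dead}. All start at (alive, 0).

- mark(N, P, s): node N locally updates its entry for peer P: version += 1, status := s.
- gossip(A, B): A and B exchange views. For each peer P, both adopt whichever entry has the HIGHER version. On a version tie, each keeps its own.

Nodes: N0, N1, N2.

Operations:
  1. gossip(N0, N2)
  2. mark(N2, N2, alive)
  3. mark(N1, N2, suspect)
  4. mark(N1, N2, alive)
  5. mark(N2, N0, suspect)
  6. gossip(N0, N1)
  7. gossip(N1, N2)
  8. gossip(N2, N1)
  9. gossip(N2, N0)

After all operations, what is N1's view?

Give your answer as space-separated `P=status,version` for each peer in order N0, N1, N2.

Op 1: gossip N0<->N2 -> N0.N0=(alive,v0) N0.N1=(alive,v0) N0.N2=(alive,v0) | N2.N0=(alive,v0) N2.N1=(alive,v0) N2.N2=(alive,v0)
Op 2: N2 marks N2=alive -> (alive,v1)
Op 3: N1 marks N2=suspect -> (suspect,v1)
Op 4: N1 marks N2=alive -> (alive,v2)
Op 5: N2 marks N0=suspect -> (suspect,v1)
Op 6: gossip N0<->N1 -> N0.N0=(alive,v0) N0.N1=(alive,v0) N0.N2=(alive,v2) | N1.N0=(alive,v0) N1.N1=(alive,v0) N1.N2=(alive,v2)
Op 7: gossip N1<->N2 -> N1.N0=(suspect,v1) N1.N1=(alive,v0) N1.N2=(alive,v2) | N2.N0=(suspect,v1) N2.N1=(alive,v0) N2.N2=(alive,v2)
Op 8: gossip N2<->N1 -> N2.N0=(suspect,v1) N2.N1=(alive,v0) N2.N2=(alive,v2) | N1.N0=(suspect,v1) N1.N1=(alive,v0) N1.N2=(alive,v2)
Op 9: gossip N2<->N0 -> N2.N0=(suspect,v1) N2.N1=(alive,v0) N2.N2=(alive,v2) | N0.N0=(suspect,v1) N0.N1=(alive,v0) N0.N2=(alive,v2)

Answer: N0=suspect,1 N1=alive,0 N2=alive,2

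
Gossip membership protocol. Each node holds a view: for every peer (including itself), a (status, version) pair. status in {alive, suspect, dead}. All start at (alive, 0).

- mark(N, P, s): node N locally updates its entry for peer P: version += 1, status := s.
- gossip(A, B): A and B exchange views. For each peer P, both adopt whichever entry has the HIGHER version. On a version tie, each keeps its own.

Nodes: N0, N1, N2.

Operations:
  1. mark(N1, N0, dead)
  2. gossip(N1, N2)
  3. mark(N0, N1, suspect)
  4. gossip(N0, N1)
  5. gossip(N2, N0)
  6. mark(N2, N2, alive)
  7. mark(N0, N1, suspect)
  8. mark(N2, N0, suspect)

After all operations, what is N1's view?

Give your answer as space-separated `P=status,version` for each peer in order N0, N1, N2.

Answer: N0=dead,1 N1=suspect,1 N2=alive,0

Derivation:
Op 1: N1 marks N0=dead -> (dead,v1)
Op 2: gossip N1<->N2 -> N1.N0=(dead,v1) N1.N1=(alive,v0) N1.N2=(alive,v0) | N2.N0=(dead,v1) N2.N1=(alive,v0) N2.N2=(alive,v0)
Op 3: N0 marks N1=suspect -> (suspect,v1)
Op 4: gossip N0<->N1 -> N0.N0=(dead,v1) N0.N1=(suspect,v1) N0.N2=(alive,v0) | N1.N0=(dead,v1) N1.N1=(suspect,v1) N1.N2=(alive,v0)
Op 5: gossip N2<->N0 -> N2.N0=(dead,v1) N2.N1=(suspect,v1) N2.N2=(alive,v0) | N0.N0=(dead,v1) N0.N1=(suspect,v1) N0.N2=(alive,v0)
Op 6: N2 marks N2=alive -> (alive,v1)
Op 7: N0 marks N1=suspect -> (suspect,v2)
Op 8: N2 marks N0=suspect -> (suspect,v2)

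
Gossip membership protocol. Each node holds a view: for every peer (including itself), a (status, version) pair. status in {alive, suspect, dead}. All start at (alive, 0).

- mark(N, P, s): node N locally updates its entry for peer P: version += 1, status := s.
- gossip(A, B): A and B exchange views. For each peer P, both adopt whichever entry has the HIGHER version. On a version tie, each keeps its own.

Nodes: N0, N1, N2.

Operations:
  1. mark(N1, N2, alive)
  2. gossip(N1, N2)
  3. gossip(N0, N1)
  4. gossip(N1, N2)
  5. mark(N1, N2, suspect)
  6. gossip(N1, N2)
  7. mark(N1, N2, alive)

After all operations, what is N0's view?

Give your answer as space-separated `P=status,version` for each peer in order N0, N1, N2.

Answer: N0=alive,0 N1=alive,0 N2=alive,1

Derivation:
Op 1: N1 marks N2=alive -> (alive,v1)
Op 2: gossip N1<->N2 -> N1.N0=(alive,v0) N1.N1=(alive,v0) N1.N2=(alive,v1) | N2.N0=(alive,v0) N2.N1=(alive,v0) N2.N2=(alive,v1)
Op 3: gossip N0<->N1 -> N0.N0=(alive,v0) N0.N1=(alive,v0) N0.N2=(alive,v1) | N1.N0=(alive,v0) N1.N1=(alive,v0) N1.N2=(alive,v1)
Op 4: gossip N1<->N2 -> N1.N0=(alive,v0) N1.N1=(alive,v0) N1.N2=(alive,v1) | N2.N0=(alive,v0) N2.N1=(alive,v0) N2.N2=(alive,v1)
Op 5: N1 marks N2=suspect -> (suspect,v2)
Op 6: gossip N1<->N2 -> N1.N0=(alive,v0) N1.N1=(alive,v0) N1.N2=(suspect,v2) | N2.N0=(alive,v0) N2.N1=(alive,v0) N2.N2=(suspect,v2)
Op 7: N1 marks N2=alive -> (alive,v3)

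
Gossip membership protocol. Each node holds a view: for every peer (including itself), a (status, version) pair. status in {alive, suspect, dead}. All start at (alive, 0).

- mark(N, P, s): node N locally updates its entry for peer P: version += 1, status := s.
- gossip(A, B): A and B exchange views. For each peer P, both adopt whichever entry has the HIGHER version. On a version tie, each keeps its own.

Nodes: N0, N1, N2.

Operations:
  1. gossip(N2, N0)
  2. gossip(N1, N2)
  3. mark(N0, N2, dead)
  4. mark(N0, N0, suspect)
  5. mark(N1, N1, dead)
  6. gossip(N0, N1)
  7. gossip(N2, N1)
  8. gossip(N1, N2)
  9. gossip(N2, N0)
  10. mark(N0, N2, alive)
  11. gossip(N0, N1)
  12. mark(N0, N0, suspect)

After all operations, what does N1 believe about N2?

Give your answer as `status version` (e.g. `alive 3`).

Op 1: gossip N2<->N0 -> N2.N0=(alive,v0) N2.N1=(alive,v0) N2.N2=(alive,v0) | N0.N0=(alive,v0) N0.N1=(alive,v0) N0.N2=(alive,v0)
Op 2: gossip N1<->N2 -> N1.N0=(alive,v0) N1.N1=(alive,v0) N1.N2=(alive,v0) | N2.N0=(alive,v0) N2.N1=(alive,v0) N2.N2=(alive,v0)
Op 3: N0 marks N2=dead -> (dead,v1)
Op 4: N0 marks N0=suspect -> (suspect,v1)
Op 5: N1 marks N1=dead -> (dead,v1)
Op 6: gossip N0<->N1 -> N0.N0=(suspect,v1) N0.N1=(dead,v1) N0.N2=(dead,v1) | N1.N0=(suspect,v1) N1.N1=(dead,v1) N1.N2=(dead,v1)
Op 7: gossip N2<->N1 -> N2.N0=(suspect,v1) N2.N1=(dead,v1) N2.N2=(dead,v1) | N1.N0=(suspect,v1) N1.N1=(dead,v1) N1.N2=(dead,v1)
Op 8: gossip N1<->N2 -> N1.N0=(suspect,v1) N1.N1=(dead,v1) N1.N2=(dead,v1) | N2.N0=(suspect,v1) N2.N1=(dead,v1) N2.N2=(dead,v1)
Op 9: gossip N2<->N0 -> N2.N0=(suspect,v1) N2.N1=(dead,v1) N2.N2=(dead,v1) | N0.N0=(suspect,v1) N0.N1=(dead,v1) N0.N2=(dead,v1)
Op 10: N0 marks N2=alive -> (alive,v2)
Op 11: gossip N0<->N1 -> N0.N0=(suspect,v1) N0.N1=(dead,v1) N0.N2=(alive,v2) | N1.N0=(suspect,v1) N1.N1=(dead,v1) N1.N2=(alive,v2)
Op 12: N0 marks N0=suspect -> (suspect,v2)

Answer: alive 2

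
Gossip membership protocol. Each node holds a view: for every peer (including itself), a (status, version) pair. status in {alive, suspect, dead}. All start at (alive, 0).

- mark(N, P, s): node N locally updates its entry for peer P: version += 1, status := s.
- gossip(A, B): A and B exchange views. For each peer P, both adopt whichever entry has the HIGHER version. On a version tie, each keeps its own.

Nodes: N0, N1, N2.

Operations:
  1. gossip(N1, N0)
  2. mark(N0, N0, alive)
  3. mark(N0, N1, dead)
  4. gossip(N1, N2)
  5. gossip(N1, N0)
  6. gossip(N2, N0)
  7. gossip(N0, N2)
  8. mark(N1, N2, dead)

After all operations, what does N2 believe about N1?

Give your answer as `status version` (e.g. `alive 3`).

Op 1: gossip N1<->N0 -> N1.N0=(alive,v0) N1.N1=(alive,v0) N1.N2=(alive,v0) | N0.N0=(alive,v0) N0.N1=(alive,v0) N0.N2=(alive,v0)
Op 2: N0 marks N0=alive -> (alive,v1)
Op 3: N0 marks N1=dead -> (dead,v1)
Op 4: gossip N1<->N2 -> N1.N0=(alive,v0) N1.N1=(alive,v0) N1.N2=(alive,v0) | N2.N0=(alive,v0) N2.N1=(alive,v0) N2.N2=(alive,v0)
Op 5: gossip N1<->N0 -> N1.N0=(alive,v1) N1.N1=(dead,v1) N1.N2=(alive,v0) | N0.N0=(alive,v1) N0.N1=(dead,v1) N0.N2=(alive,v0)
Op 6: gossip N2<->N0 -> N2.N0=(alive,v1) N2.N1=(dead,v1) N2.N2=(alive,v0) | N0.N0=(alive,v1) N0.N1=(dead,v1) N0.N2=(alive,v0)
Op 7: gossip N0<->N2 -> N0.N0=(alive,v1) N0.N1=(dead,v1) N0.N2=(alive,v0) | N2.N0=(alive,v1) N2.N1=(dead,v1) N2.N2=(alive,v0)
Op 8: N1 marks N2=dead -> (dead,v1)

Answer: dead 1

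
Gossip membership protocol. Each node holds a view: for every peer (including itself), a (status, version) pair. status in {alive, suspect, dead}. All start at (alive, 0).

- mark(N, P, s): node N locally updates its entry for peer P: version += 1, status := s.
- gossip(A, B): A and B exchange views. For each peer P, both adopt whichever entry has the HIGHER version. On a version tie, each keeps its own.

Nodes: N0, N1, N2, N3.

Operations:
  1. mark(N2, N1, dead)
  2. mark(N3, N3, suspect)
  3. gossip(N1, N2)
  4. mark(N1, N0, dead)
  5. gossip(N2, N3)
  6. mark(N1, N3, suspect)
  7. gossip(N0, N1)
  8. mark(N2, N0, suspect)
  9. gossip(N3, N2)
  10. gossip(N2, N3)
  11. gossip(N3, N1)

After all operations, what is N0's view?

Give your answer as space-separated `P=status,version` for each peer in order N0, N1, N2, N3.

Op 1: N2 marks N1=dead -> (dead,v1)
Op 2: N3 marks N3=suspect -> (suspect,v1)
Op 3: gossip N1<->N2 -> N1.N0=(alive,v0) N1.N1=(dead,v1) N1.N2=(alive,v0) N1.N3=(alive,v0) | N2.N0=(alive,v0) N2.N1=(dead,v1) N2.N2=(alive,v0) N2.N3=(alive,v0)
Op 4: N1 marks N0=dead -> (dead,v1)
Op 5: gossip N2<->N3 -> N2.N0=(alive,v0) N2.N1=(dead,v1) N2.N2=(alive,v0) N2.N3=(suspect,v1) | N3.N0=(alive,v0) N3.N1=(dead,v1) N3.N2=(alive,v0) N3.N3=(suspect,v1)
Op 6: N1 marks N3=suspect -> (suspect,v1)
Op 7: gossip N0<->N1 -> N0.N0=(dead,v1) N0.N1=(dead,v1) N0.N2=(alive,v0) N0.N3=(suspect,v1) | N1.N0=(dead,v1) N1.N1=(dead,v1) N1.N2=(alive,v0) N1.N3=(suspect,v1)
Op 8: N2 marks N0=suspect -> (suspect,v1)
Op 9: gossip N3<->N2 -> N3.N0=(suspect,v1) N3.N1=(dead,v1) N3.N2=(alive,v0) N3.N3=(suspect,v1) | N2.N0=(suspect,v1) N2.N1=(dead,v1) N2.N2=(alive,v0) N2.N3=(suspect,v1)
Op 10: gossip N2<->N3 -> N2.N0=(suspect,v1) N2.N1=(dead,v1) N2.N2=(alive,v0) N2.N3=(suspect,v1) | N3.N0=(suspect,v1) N3.N1=(dead,v1) N3.N2=(alive,v0) N3.N3=(suspect,v1)
Op 11: gossip N3<->N1 -> N3.N0=(suspect,v1) N3.N1=(dead,v1) N3.N2=(alive,v0) N3.N3=(suspect,v1) | N1.N0=(dead,v1) N1.N1=(dead,v1) N1.N2=(alive,v0) N1.N3=(suspect,v1)

Answer: N0=dead,1 N1=dead,1 N2=alive,0 N3=suspect,1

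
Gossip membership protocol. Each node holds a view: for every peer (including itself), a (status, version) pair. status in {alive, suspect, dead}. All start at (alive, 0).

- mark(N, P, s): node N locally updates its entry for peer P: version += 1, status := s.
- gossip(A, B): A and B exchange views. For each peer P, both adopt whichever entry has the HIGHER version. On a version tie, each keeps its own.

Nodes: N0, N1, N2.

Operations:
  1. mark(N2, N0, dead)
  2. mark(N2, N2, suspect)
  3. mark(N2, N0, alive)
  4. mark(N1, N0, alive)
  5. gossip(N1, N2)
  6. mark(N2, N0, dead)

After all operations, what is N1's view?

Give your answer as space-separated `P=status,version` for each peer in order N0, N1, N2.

Answer: N0=alive,2 N1=alive,0 N2=suspect,1

Derivation:
Op 1: N2 marks N0=dead -> (dead,v1)
Op 2: N2 marks N2=suspect -> (suspect,v1)
Op 3: N2 marks N0=alive -> (alive,v2)
Op 4: N1 marks N0=alive -> (alive,v1)
Op 5: gossip N1<->N2 -> N1.N0=(alive,v2) N1.N1=(alive,v0) N1.N2=(suspect,v1) | N2.N0=(alive,v2) N2.N1=(alive,v0) N2.N2=(suspect,v1)
Op 6: N2 marks N0=dead -> (dead,v3)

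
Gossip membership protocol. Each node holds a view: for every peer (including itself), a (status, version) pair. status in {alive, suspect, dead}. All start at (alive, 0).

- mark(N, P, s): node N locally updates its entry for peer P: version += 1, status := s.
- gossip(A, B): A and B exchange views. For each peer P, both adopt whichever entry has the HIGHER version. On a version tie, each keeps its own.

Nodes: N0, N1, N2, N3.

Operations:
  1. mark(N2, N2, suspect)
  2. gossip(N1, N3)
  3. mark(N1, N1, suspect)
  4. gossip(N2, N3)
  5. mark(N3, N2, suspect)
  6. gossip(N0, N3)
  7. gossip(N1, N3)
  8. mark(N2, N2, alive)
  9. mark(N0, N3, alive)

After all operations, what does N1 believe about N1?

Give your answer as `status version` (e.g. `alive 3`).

Answer: suspect 1

Derivation:
Op 1: N2 marks N2=suspect -> (suspect,v1)
Op 2: gossip N1<->N3 -> N1.N0=(alive,v0) N1.N1=(alive,v0) N1.N2=(alive,v0) N1.N3=(alive,v0) | N3.N0=(alive,v0) N3.N1=(alive,v0) N3.N2=(alive,v0) N3.N3=(alive,v0)
Op 3: N1 marks N1=suspect -> (suspect,v1)
Op 4: gossip N2<->N3 -> N2.N0=(alive,v0) N2.N1=(alive,v0) N2.N2=(suspect,v1) N2.N3=(alive,v0) | N3.N0=(alive,v0) N3.N1=(alive,v0) N3.N2=(suspect,v1) N3.N3=(alive,v0)
Op 5: N3 marks N2=suspect -> (suspect,v2)
Op 6: gossip N0<->N3 -> N0.N0=(alive,v0) N0.N1=(alive,v0) N0.N2=(suspect,v2) N0.N3=(alive,v0) | N3.N0=(alive,v0) N3.N1=(alive,v0) N3.N2=(suspect,v2) N3.N3=(alive,v0)
Op 7: gossip N1<->N3 -> N1.N0=(alive,v0) N1.N1=(suspect,v1) N1.N2=(suspect,v2) N1.N3=(alive,v0) | N3.N0=(alive,v0) N3.N1=(suspect,v1) N3.N2=(suspect,v2) N3.N3=(alive,v0)
Op 8: N2 marks N2=alive -> (alive,v2)
Op 9: N0 marks N3=alive -> (alive,v1)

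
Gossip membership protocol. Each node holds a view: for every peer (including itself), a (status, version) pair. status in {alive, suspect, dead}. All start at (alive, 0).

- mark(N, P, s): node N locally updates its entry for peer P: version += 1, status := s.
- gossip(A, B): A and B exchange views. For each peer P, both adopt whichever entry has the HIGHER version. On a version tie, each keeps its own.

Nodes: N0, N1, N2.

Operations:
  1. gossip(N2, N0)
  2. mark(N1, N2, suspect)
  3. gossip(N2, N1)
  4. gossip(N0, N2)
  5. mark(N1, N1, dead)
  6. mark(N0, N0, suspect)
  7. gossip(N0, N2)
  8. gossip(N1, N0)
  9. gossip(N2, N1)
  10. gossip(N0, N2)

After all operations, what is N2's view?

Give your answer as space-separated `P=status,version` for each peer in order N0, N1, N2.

Op 1: gossip N2<->N0 -> N2.N0=(alive,v0) N2.N1=(alive,v0) N2.N2=(alive,v0) | N0.N0=(alive,v0) N0.N1=(alive,v0) N0.N2=(alive,v0)
Op 2: N1 marks N2=suspect -> (suspect,v1)
Op 3: gossip N2<->N1 -> N2.N0=(alive,v0) N2.N1=(alive,v0) N2.N2=(suspect,v1) | N1.N0=(alive,v0) N1.N1=(alive,v0) N1.N2=(suspect,v1)
Op 4: gossip N0<->N2 -> N0.N0=(alive,v0) N0.N1=(alive,v0) N0.N2=(suspect,v1) | N2.N0=(alive,v0) N2.N1=(alive,v0) N2.N2=(suspect,v1)
Op 5: N1 marks N1=dead -> (dead,v1)
Op 6: N0 marks N0=suspect -> (suspect,v1)
Op 7: gossip N0<->N2 -> N0.N0=(suspect,v1) N0.N1=(alive,v0) N0.N2=(suspect,v1) | N2.N0=(suspect,v1) N2.N1=(alive,v0) N2.N2=(suspect,v1)
Op 8: gossip N1<->N0 -> N1.N0=(suspect,v1) N1.N1=(dead,v1) N1.N2=(suspect,v1) | N0.N0=(suspect,v1) N0.N1=(dead,v1) N0.N2=(suspect,v1)
Op 9: gossip N2<->N1 -> N2.N0=(suspect,v1) N2.N1=(dead,v1) N2.N2=(suspect,v1) | N1.N0=(suspect,v1) N1.N1=(dead,v1) N1.N2=(suspect,v1)
Op 10: gossip N0<->N2 -> N0.N0=(suspect,v1) N0.N1=(dead,v1) N0.N2=(suspect,v1) | N2.N0=(suspect,v1) N2.N1=(dead,v1) N2.N2=(suspect,v1)

Answer: N0=suspect,1 N1=dead,1 N2=suspect,1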